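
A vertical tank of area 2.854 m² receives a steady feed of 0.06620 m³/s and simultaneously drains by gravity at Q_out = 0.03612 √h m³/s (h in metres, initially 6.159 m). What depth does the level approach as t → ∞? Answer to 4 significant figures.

Level balance: A dh/dt = 0.06620 − 0.03612 √h. Setting dh/dt = 0:
Q_in = 0.03612 √h_ss ⇒ √h_ss = 0.06620/0.03612 = 1.83278.
h_ss = 1.83278² = 3.35908 m. (Since h₀ = 6.159 m > h_ss, the level will fall toward this value.)

3.359 m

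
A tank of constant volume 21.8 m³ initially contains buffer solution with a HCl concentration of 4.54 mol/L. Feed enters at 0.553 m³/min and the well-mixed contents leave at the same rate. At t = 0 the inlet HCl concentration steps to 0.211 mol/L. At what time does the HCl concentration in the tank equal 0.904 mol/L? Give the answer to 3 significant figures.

Species balance: V dC/dt = Q(C_in − C) ⇒ τ = V/Q = 39.421 min.
C(t) = C_in + (C₀ − C_in) e^(−t/τ). Set C = 0.904 and solve for t:
e^(−t/τ) = (C − C_in)/(C₀ − C_in) = (0.904 − 0.211)/(4.54 − 0.211) = 0.16008
t = −τ ln(…) = 39.421 × 1.8321 = 72.222 min.

72.2 min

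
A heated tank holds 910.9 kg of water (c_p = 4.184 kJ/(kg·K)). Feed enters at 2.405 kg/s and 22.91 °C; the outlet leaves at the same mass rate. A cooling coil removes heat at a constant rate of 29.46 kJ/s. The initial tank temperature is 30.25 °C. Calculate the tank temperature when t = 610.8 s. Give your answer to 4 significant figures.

22.03 °C

Heat balance on the well-mixed liquid: M c_p dT/dt = ṁ c_p (T_in − T) − 29.46.
Rearrange: dT/dt = (T_ss − T)/τ with τ = M/ṁ = 378.753 s and T_ss = T_in − Q̇/(ṁ c_p) = 19.9823 °C.
T approaches T_ss exponentially: T(t) = T_ss + (T₀ − T_ss) e^(−t/τ).
T(610.8) = 19.9823 + (10.2677)·e^(−610.8/378.753) = 19.9823 + (10.2677)·0.199356 = 22.0292 °C.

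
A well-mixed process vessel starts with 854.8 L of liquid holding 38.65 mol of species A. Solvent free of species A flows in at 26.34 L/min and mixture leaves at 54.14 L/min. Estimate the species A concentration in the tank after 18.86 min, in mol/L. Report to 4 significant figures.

0.01838 mol/L

Total volume: dV/dt = Q_in − Q_out = -27.8000 L/min, so V(t) = 854.8 − 27.8000 t and V(18.86) = 330.492 L.
Species balance (pure solvent in): dm/dt = −Q_out · m/V(t).
Separate: dm/m = −Q_out dt/V(t) ⇒ ln(m/m₀) = −(Q_out/(Q_in−Q_out)) ln(V/V₀).
m = m₀ (V₀/V)^(Q_out/(Q_in−Q_out)) = 38.65 × (854.8/330.492)^(-1.94748) = 6.07319 mol.
C = m/V = 6.07319/330.492 = 0.0183762 mol/L.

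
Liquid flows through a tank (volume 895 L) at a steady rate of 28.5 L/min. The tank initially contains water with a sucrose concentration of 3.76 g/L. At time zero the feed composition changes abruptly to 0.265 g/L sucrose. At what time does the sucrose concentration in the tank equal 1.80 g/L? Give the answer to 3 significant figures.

25.8 min

Species balance on the tank: V dC/dt = Q(C_in − C), so τ = V/Q = 31.404 min.
C(t) = C_in + (C₀ − C_in) e^(−t/τ). Set C = 1.80 and solve for t:
e^(−t/τ) = (C − C_in)/(C₀ − C_in) = (1.80 − 0.265)/(3.76 − 0.265) = 0.43920
t = −τ ln(…) = 31.404 × 0.82280 = 25.839 min.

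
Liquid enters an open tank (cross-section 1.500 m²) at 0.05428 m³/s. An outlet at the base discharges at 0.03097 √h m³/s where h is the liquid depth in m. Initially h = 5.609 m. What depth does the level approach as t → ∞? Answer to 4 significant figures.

A dh/dt = Q_in − 0.03097 √h. Steady state requires inflow = outflow:
Q_in = 0.03097 √h_ss ⇒ √h_ss = 0.05428/0.03097 = 1.75266.
h_ss = 1.75266² = 3.07183 m. (Since h₀ = 5.609 m > h_ss, the level will fall toward this value.)

3.072 m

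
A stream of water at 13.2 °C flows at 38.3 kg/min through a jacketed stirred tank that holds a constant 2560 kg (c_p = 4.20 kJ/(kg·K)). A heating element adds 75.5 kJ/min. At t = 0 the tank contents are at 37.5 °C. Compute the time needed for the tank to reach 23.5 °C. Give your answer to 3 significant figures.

59.2 min

Energy balance: M c_p dT/dt = ṁ c_p (T_in − T) + 75.5.
τ = M/ṁ = 66.841 min; T_ss = T_in + Q̇/(ṁ c_p) = 13.669 °C.
T(t) = T_ss + (T₀ − T_ss) e^(−t/τ). Set T = 23.5:
e^(−t/τ) = (23.5 − 13.669)/(37.5 − 13.669) = 0.41252
t = −66.841 · ln(0.41252) = 59.185 min.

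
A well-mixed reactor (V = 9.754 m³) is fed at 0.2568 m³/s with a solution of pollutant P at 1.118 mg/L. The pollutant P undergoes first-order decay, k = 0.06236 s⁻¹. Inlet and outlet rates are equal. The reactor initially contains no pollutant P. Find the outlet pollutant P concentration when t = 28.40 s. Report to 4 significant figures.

0.3051 mg/L

Species balance: V dC/dt = Q C_in − Q C − k V C.
dC/dt = (Q/V) C_in − (Q/V + k) C; effective rate a = Q/V + k = 0.0263277 + 0.06236 = 0.0886877 s⁻¹.
C_ss = Q C_in/(Q + kV) = 0.331887 mg/L; C(t) = C_ss + (C₀ − C_ss) e^(−a t).
C(28.40) = 0.331887 + (-0.331887)·e^(−0.0886877·28.40) = 0.331887 + (-0.331887)·0.0805619 = 0.305150 mg/L.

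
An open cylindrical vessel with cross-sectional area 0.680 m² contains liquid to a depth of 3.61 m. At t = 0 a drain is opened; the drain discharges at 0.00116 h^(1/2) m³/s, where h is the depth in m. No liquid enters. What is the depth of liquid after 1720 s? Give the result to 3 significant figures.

0.187 m

Unsteady balance on liquid volume: A dh/dt = −0.00116 √h.
Separate and integrate: 2(√h − √h₀) = −(0.00116/A) t.
√h = √3.61 − 0.00116·1720/(2·0.680) = 1.9000 − 1.4671 = 0.43294.
h = 0.43294² = 0.18744 m.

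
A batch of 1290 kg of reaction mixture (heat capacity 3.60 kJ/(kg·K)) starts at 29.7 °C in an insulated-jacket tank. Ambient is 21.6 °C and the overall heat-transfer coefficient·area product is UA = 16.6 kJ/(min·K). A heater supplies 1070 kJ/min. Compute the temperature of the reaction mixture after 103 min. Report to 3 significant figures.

M c_p dT/dt = −UA(T − T_amb) + Q̇.
dT/dt = (T_ss − T)/τ with T_ss = T_amb + Q̇/UA = 21.6 + 1070/16.6 = 86.058 °C, τ = M c_p/UA = 1290·3.60/16.6 = 279.76 min.
This is linear first-order; T(t) = T_ss + (T₀ − T_ss) e^(−t/τ).
T(103) = 86.058 + (-56.358)·0.69200 = 47.058 °C.

47.1 °C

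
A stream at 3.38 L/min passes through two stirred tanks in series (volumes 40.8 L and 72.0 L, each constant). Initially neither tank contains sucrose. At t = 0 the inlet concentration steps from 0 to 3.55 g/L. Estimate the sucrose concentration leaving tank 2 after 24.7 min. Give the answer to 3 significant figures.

1.58 g/L

Each tank obeys Vᵢ dCᵢ/dt = Q(Cᵢ₋₁ − Cᵢ), so τᵢ = Vᵢ/Q.
τ₁ = 40.8/3.38 = 12.071 min; τ₂ = 72.0/3.38 = 21.302 min.
Tank 1: C₁ = C_in(1 − e^(−t/τ₁)). Tank 2 (τ₁ ≠ τ₂): C₂ = C_in[1 − (τ₁ e^(−t/τ₁) − τ₂ e^(−t/τ₂))/(τ₁ − τ₂)].
At t = 24.7: e^(−t/τ₁) = 0.12922, e^(−t/τ₂) = 0.31363.
C₂ = 3.55·[1 − (12.071·0.12922 − 21.302·0.31363)/(-9.2308)] = 3.55·0.44521 = 1.5805 g/L.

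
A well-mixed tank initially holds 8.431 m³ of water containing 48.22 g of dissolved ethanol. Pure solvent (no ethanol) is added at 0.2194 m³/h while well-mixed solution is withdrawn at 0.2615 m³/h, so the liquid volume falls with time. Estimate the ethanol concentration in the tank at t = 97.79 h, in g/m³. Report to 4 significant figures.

0.1741 g/m³

Let m(t) be the amount of ethanol. Volume: V(t) = V₀ + (Q_in − Q_out) t = 8.431 − 0.0421000 t; V(97.79) = 4.31404 m³.
Species balance (pure solvent in): dm/dt = −Q_out · m/V(t).
Separate: dm/m = −Q_out dt/V(t) ⇒ ln(m/m₀) = −(Q_out/(Q_in−Q_out)) ln(V/V₀).
m = m₀ (V₀/V)^(Q_out/(Q_in−Q_out)) = 48.22 × (8.431/4.31404)^(-6.21140) = 0.751176 g.
C = m/V = 0.751176/4.31404 = 0.174123 g/m³.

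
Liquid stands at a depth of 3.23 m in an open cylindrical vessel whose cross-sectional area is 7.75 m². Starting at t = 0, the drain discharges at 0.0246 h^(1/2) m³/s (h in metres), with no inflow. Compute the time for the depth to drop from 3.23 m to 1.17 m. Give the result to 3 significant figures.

451 s

Volume balance on the tank: A dh/dt = −0.0246 √h.
∫ h^(−1/2) dh = −(0.0246/A) ∫ dt, giving 2√h = 2√h₀ − (0.0246/A) t.
t = 2A(√h₀ − √h)/0.0246 = 2·7.75·(√3.23 − √1.17)/0.0246
  = 15.500 × (1.7972 − 1.0817) / 0.0246 = 450.86 s.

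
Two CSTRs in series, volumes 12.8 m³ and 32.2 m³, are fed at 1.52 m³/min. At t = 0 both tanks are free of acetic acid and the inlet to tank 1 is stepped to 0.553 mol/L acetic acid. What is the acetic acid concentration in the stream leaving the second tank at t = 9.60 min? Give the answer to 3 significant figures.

Time constants: τᵢ = Vᵢ/Q for each well-mixed tank.
τ₁ = 12.8/1.52 = 8.4211 min; τ₂ = 32.2/1.52 = 21.184 min.
Tank 1: C₁ = C_in(1 − e^(−t/τ₁)). Tank 2 (τ₁ ≠ τ₂): C₂ = C_in[1 − (τ₁ e^(−t/τ₁) − τ₂ e^(−t/τ₂))/(τ₁ − τ₂)].
At t = 9.60: e^(−t/τ₁) = 0.31982, e^(−t/τ₂) = 0.63561.
C₂ = 0.553·[1 − (8.4211·0.31982 − 21.184·0.63561)/(-12.763)] = 0.553·0.15603 = 0.086285 mol/L.

0.0863 mol/L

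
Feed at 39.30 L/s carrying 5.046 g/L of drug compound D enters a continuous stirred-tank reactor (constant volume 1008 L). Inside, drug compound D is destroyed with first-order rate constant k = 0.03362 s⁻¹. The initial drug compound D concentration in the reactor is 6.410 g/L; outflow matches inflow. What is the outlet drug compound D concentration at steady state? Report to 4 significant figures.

2.710 g/L

Species balance: V dC/dt = Q C_in − Q C − k V C.
Steady state (dC/dt = 0): C_ss = Q C_in/(Q + kV) = C_in/(1 + kV/Q).
C_ss = 39.30·5.046/(39.30 + 0.03362·1008) = 198.308/73.1890 = 2.70953 g/L.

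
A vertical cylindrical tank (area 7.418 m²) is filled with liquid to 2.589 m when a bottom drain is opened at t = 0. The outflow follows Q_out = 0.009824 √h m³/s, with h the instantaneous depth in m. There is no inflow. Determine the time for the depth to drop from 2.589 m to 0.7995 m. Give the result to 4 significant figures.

1080 s

A dh/dt = −Q_out = −0.009824 √h.
This is separable: 2 d(√h)/dt = −0.009824/A, so √h = √h₀ − (0.009824/(2A)) t.
t = 2A(√h₀ − √h)/0.009824 = 2·7.418·(√2.589 − √0.7995)/0.009824
  = 14.8360 × (1.60904 − 0.894148) / 0.009824 = 1079.61 s.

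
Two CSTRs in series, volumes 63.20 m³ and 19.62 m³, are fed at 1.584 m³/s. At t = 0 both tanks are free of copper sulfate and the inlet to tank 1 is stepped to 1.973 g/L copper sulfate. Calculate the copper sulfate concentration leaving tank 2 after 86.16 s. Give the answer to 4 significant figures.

Each tank obeys Vᵢ dCᵢ/dt = Q(Cᵢ₋₁ − Cᵢ), so τᵢ = Vᵢ/Q.
τ₁ = 63.20/1.584 = 39.8990 s; τ₂ = 19.62/1.584 = 12.3864 s.
Tank 1: C₁ = C_in(1 − e^(−t/τ₁)). Tank 2 (τ₁ ≠ τ₂): C₂ = C_in[1 − (τ₁ e^(−t/τ₁) − τ₂ e^(−t/τ₂))/(τ₁ − τ₂)].
At t = 86.16: e^(−t/τ₁) = 0.115388, e^(−t/τ₂) = 0.000952866.
C₂ = 1.973·[1 − (39.8990·0.115388 − 12.3864·0.000952866)/(27.5126)] = 1.973·0.833092 = 1.64369 g/L.

1.644 g/L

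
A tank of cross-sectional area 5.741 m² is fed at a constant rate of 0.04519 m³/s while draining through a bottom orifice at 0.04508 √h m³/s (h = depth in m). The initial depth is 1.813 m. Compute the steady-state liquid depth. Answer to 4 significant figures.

1.005 m

Mass balance (ρ constant): A dh/dt = Q_in − 0.04508 √h. At steady state dh/dt = 0:
Q_in = 0.04508 √h_ss ⇒ √h_ss = 0.04519/0.04508 = 1.00244.
h_ss = 1.00244² = 1.00489 m. (Since h₀ = 1.813 m > h_ss, the level will fall toward this value.)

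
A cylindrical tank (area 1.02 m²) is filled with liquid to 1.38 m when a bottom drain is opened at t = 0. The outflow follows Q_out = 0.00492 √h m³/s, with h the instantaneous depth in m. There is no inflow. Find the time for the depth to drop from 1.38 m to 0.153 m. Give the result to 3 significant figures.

With no inflow, A dh/dt = −0.00492 √h.
∫ h^(−1/2) dh = −(0.00492/A) ∫ dt, giving 2√h = 2√h₀ − (0.00492/A) t.
t = 2A(√h₀ − √h)/0.00492 = 2·1.02·(√1.38 − √0.153)/0.00492
  = 2.0400 × (1.1747 − 0.39115) / 0.00492 = 324.90 s.

325 s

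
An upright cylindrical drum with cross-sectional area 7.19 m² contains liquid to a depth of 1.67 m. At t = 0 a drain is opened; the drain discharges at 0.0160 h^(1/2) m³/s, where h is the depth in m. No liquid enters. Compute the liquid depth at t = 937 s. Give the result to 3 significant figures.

0.0624 m

A dh/dt = −Q_out = −0.0160 √h.
Separate and integrate: 2(√h − √h₀) = −(0.0160/A) t.
√h = √1.67 − 0.0160·937/(2·7.19) = 1.2923 − 1.0426 = 0.24973.
h = 0.24973² = 0.062363 m.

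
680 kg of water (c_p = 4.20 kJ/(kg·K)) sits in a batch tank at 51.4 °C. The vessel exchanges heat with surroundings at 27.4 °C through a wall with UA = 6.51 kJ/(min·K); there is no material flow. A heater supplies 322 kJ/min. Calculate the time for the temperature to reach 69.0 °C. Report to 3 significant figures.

516 min

Lumped-capacitance energy balance: M c_p dT/dt = UA(T_amb − T) + Q̇.
τ = M c_p/UA = 438.71 min; T_ss = T_amb + Q̇/UA = 27.4 + 322/6.51 = 76.862 °C.
T(t) = T_ss + (T₀ − T_ss)e^(−t/τ); set T = 69.0:
t = −τ ln[(T − T_ss)/(T₀ − T_ss)] = −438.71 · ln(0.30878) = 515.53 min.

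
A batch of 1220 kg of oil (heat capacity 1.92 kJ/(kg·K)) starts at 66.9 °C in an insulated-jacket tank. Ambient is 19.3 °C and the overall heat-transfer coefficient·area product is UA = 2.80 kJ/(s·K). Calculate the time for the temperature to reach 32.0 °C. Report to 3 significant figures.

Heat balance on the well-mixed liquid: M c_p dT/dt = −UA(T − T_amb).
τ = M c_p/UA = 836.57 s; T_ss = T_amb = 19.300 °C.
T(t) = T_ss + (T₀ − T_ss)e^(−t/τ); set T = 32.0:
t = −τ ln[(T − T_ss)/(T₀ − T_ss)] = −836.57 · ln(0.26681) = 1105.3 s.

1110 s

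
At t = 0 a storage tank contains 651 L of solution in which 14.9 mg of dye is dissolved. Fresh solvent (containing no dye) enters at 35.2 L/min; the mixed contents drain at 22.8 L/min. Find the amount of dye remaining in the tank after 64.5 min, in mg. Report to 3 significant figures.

Total volume: dV/dt = Q_in − Q_out = 12.400 L/min, so V(t) = 651 + 12.400 t and V(64.5) = 1450.8 L.
Species balance (pure solvent in): dm/dt = −Q_out · m/V(t).
dm/m = −Q_out dt/(V₀ + 12.400 t); integrating gives ln(m/m₀) = −(Q_out/(Q_in−Q_out)) ln(V/V₀).
m = m₀ (V₀/V)^(Q_out/(Q_in−Q_out)) = 14.9 × (651/1450.8)^(1.8387) = 3.4140 mg.

3.41 mg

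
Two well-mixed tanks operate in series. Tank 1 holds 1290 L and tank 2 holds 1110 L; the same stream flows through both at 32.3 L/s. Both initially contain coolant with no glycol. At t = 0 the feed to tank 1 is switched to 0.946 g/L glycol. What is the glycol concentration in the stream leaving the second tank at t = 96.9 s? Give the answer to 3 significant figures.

0.695 g/L

Each tank obeys Vᵢ dCᵢ/dt = Q(Cᵢ₋₁ − Cᵢ), so τᵢ = Vᵢ/Q.
τ₁ = 1290/32.3 = 39.938 s; τ₂ = 1110/32.3 = 34.365 s.
Solving the cascade with C₁(0)=C₂(0)=0 gives C₂(t) = C_in[1 − (τ₁ e^(−t/τ₁) − τ₂ e^(−t/τ₂))/(τ₁ − τ₂)].
At t = 96.9: e^(−t/τ₁) = 0.088367, e^(−t/τ₂) = 0.059624.
C₂ = 0.946·[1 − (39.938·0.088367 − 34.365·0.059624)/(5.5728)] = 0.946·0.73438 = 0.69473 g/L.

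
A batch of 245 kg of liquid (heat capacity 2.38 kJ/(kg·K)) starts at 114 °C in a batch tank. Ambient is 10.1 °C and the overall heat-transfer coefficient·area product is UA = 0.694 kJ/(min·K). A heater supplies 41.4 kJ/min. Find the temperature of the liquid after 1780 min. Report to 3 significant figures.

75.1 °C

Lumped-capacitance energy balance: M c_p dT/dt = UA(T_amb − T) + Q̇.
dT/dt = (T_ss − T)/τ with T_ss = T_amb + Q̇/UA = 10.1 + 41.4/0.694 = 69.754 °C, τ = M c_p/UA = 245·2.38/0.694 = 840.20 min.
This is linear first-order; T(t) = T_ss + (T₀ − T_ss) e^(−t/τ).
T(1780) = 69.754 + (44.246)·0.12021 = 75.073 °C.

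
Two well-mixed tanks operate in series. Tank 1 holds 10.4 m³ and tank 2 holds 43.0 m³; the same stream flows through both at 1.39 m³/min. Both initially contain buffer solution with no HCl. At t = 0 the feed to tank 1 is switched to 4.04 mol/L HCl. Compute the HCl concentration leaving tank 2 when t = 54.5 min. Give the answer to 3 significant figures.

3.13 mol/L

Each tank obeys Vᵢ dCᵢ/dt = Q(Cᵢ₋₁ − Cᵢ), so τᵢ = Vᵢ/Q.
τ₁ = 10.4/1.39 = 7.4820 min; τ₂ = 43.0/1.39 = 30.935 min.
Tank 1: C₁ = C_in(1 − e^(−t/τ₁)). Tank 2 (τ₁ ≠ τ₂): C₂ = C_in[1 − (τ₁ e^(−t/τ₁) − τ₂ e^(−t/τ₂))/(τ₁ − τ₂)].
At t = 54.5: e^(−t/τ₁) = 0.00068634, e^(−t/τ₂) = 0.17175.
C₂ = 4.04·[1 − (7.4820·0.00068634 − 30.935·0.17175)/(-23.453)] = 4.04·0.77368 = 3.1257 mol/L.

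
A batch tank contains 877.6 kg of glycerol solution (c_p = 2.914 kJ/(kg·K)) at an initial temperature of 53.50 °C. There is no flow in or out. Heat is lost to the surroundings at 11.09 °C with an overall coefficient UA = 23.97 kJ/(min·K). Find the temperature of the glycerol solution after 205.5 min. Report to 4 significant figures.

17.27 °C

M c_p dT/dt = −UA(T − T_amb).
dT/dt = (T_ss − T)/τ with T_ss = T_amb = 11.0900 °C, τ = M c_p/UA = 877.6·2.914/23.97 = 106.689 min.
Solution: T(t) = T_ss + (T₀ − T_ss) e^(−t/τ).
T(205.5) = 11.0900 + (42.4100)·0.145706 = 17.2694 °C.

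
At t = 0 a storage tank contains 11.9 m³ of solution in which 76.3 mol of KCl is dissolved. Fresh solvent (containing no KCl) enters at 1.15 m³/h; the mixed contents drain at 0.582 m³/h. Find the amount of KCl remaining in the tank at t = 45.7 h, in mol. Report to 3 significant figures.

23.3 mol

Total volume: dV/dt = Q_in − Q_out = 0.56800 m³/h, so V(t) = 11.9 + 0.56800 t and V(45.7) = 37.858 m³.
Species balance (pure solvent in): dm/dt = −Q_out · m/V(t).
Separate: dm/m = −Q_out dt/V(t) ⇒ ln(m/m₀) = −(Q_out/(Q_in−Q_out)) ln(V/V₀).
m = m₀ (V₀/V)^(Q_out/(Q_in−Q_out)) = 76.3 × (11.9/37.858)^(1.0246) = 23.309 mol.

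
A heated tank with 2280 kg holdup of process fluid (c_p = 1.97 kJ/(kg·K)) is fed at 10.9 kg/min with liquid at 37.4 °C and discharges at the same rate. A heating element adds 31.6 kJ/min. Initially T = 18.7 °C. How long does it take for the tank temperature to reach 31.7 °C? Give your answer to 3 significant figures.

216 min

M c_p dT/dt = ṁ c_p (T_in − T) + Q̇.
τ = M/ṁ = 209.17 min; T_ss = T_in + Q̇/(ṁ c_p) = 38.872 °C.
T(t) = T_ss + (T₀ − T_ss) e^(−t/τ). Set T = 31.7:
e^(−t/τ) = (31.7 − 38.872)/(18.7 − 38.872) = 0.35553
t = −209.17 · ln(0.35553) = 216.32 min.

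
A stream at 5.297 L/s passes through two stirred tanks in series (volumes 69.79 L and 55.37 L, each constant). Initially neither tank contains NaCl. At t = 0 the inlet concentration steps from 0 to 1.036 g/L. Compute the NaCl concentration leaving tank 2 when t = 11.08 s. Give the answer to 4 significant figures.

0.2517 g/L

Each tank obeys Vᵢ dCᵢ/dt = Q(Cᵢ₋₁ − Cᵢ), so τᵢ = Vᵢ/Q.
τ₁ = 69.79/5.297 = 13.1754 s; τ₂ = 55.37/5.297 = 10.4531 s.
Solving the cascade with C₁(0)=C₂(0)=0 gives C₂(t) = C_in[1 − (τ₁ e^(−t/τ₁) − τ₂ e^(−t/τ₂))/(τ₁ − τ₂)].
At t = 11.08: e^(−t/τ₁) = 0.431295, e^(−t/τ₂) = 0.346465.
C₂ = 1.036·[1 − (13.1754·0.431295 − 10.4531·0.346465)/(2.72230)] = 1.036·0.242972 = 0.251719 g/L.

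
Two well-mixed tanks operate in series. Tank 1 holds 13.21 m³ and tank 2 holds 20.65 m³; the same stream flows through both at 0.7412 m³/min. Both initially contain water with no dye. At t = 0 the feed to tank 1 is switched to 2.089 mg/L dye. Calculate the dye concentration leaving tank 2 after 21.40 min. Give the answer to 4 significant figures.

Species balance on tank i: dCᵢ/dt = (Cᵢ₋₁ − Cᵢ)/τᵢ with τᵢ = Vᵢ/Q.
τ₁ = 13.21/0.7412 = 17.8225 min; τ₂ = 20.65/0.7412 = 27.8602 min.
Solving the cascade with C₁(0)=C₂(0)=0 gives C₂(t) = C_in[1 − (τ₁ e^(−t/τ₁) − τ₂ e^(−t/τ₂))/(τ₁ − τ₂)].
At t = 21.40: e^(−t/τ₁) = 0.300974, e^(−t/τ₂) = 0.463884.
C₂ = 2.089·[1 − (17.8225·0.300974 − 27.8602·0.463884)/(-10.0378)] = 2.089·0.246862 = 0.515694 mg/L.

0.5157 mg/L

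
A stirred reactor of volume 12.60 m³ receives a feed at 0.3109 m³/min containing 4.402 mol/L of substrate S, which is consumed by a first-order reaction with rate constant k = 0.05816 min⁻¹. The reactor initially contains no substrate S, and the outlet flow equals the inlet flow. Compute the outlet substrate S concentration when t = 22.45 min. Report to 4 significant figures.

1.107 mol/L

Species balance: V dC/dt = Q C_in − Q C − k V C.
dC/dt = (Q/V) C_in − (Q/V + k) C; effective rate a = Q/V + k = 0.0246746 + 0.05816 = 0.0828346 min⁻¹.
C_ss = Q C_in/(Q + kV) = 1.31126 mol/L; C(t) = C_ss + (C₀ − C_ss) e^(−a t).
C(22.45) = 1.31126 + (-1.31126)·e^(−0.0828346·22.45) = 1.31126 + (-1.31126)·0.155729 = 1.10706 mol/L.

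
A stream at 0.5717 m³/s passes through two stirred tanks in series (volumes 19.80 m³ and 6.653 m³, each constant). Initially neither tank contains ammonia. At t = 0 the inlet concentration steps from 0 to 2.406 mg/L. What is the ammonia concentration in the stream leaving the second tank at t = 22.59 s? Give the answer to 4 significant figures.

Time constants: τᵢ = Vᵢ/Q for each well-mixed tank.
τ₁ = 19.80/0.5717 = 34.6335 s; τ₂ = 6.653/0.5717 = 11.6372 s.
Solving the cascade with C₁(0)=C₂(0)=0 gives C₂(t) = C_in[1 − (τ₁ e^(−t/τ₁) − τ₂ e^(−t/τ₂))/(τ₁ − τ₂)].
At t = 22.59: e^(−t/τ₁) = 0.520868, e^(−t/τ₂) = 0.143534.
C₂ = 2.406·[1 − (34.6335·0.520868 − 11.6372·0.143534)/(22.9963)] = 2.406·0.288182 = 0.693367 mg/L.

0.6934 mg/L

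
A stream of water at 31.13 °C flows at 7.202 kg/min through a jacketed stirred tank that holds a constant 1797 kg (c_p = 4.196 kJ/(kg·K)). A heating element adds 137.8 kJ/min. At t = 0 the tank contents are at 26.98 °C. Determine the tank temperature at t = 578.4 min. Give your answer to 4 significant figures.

34.83 °C

First-law balance (no shaft work): M c_p dT/dt = ṁ c_p (T_in − T) + 137.8.
τ = M/ṁ = 249.514 min; T_ss = T_in + Q̇/(ṁ c_p) = 31.13 + 137.8/(7.202·4.196) = 35.6900 °C.
Integrating: T(t) = T_ss + (T₀ − T_ss) e^(−t/τ).
T(578.4) = 35.6900 + (-8.70996)·e^(−578.4/249.514) = 35.6900 + (-8.70996)·0.0984599 = 34.8324 °C.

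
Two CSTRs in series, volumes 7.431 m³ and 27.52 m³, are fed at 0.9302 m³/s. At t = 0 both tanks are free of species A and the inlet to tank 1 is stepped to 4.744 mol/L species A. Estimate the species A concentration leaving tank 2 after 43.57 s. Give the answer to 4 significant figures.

Time constants: τᵢ = Vᵢ/Q for each well-mixed tank.
τ₁ = 7.431/0.9302 = 7.98860 s; τ₂ = 27.52/0.9302 = 29.5850 s.
Solving the cascade with C₁(0)=C₂(0)=0 gives C₂(t) = C_in[1 − (τ₁ e^(−t/τ₁) − τ₂ e^(−t/τ₂))/(τ₁ − τ₂)].
At t = 43.57: e^(−t/τ₁) = 0.00427907, e^(−t/τ₂) = 0.229305.
C₂ = 4.744·[1 − (7.98860·0.00427907 − 29.5850·0.229305)/(-21.5964)] = 4.744·0.687458 = 3.26130 mol/L.

3.261 mol/L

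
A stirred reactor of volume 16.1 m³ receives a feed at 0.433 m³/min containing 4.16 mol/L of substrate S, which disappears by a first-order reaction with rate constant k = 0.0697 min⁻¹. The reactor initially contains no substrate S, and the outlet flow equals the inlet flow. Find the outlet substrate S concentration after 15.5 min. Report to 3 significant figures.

Species balance: V dC/dt = Q C_in − Q C − k V C.
dC/dt = (Q/V) C_in − (Q/V + k) C; effective rate a = Q/V + k = 0.026894 + 0.0697 = 0.096594 min⁻¹.
C_ss = Q C_in/(Q + kV) = 1.1583 mol/L; C(t) = C_ss + (C₀ − C_ss) e^(−a t).
C(15.5) = 1.1583 + (-1.1583)·e^(−0.096594·15.5) = 1.1583 + (-1.1583)·0.22375 = 0.89909 mol/L.

0.899 mol/L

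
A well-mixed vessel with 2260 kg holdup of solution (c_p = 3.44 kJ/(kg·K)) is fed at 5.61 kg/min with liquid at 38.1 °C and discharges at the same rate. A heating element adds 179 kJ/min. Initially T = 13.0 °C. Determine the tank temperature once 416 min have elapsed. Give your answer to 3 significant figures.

35.1 °C

M c_p dT/dt = ṁ c_p (T_in − T) + Q̇.
τ = M/ṁ = 402.85 min; T_ss = T_in + Q̇/(ṁ c_p) = 38.1 + 179/(5.61·3.44) = 47.375 °C.
T approaches T_ss exponentially: T(t) = T_ss + (T₀ − T_ss) e^(−t/τ).
T(416) = 47.375 + (-34.375)·e^(−416/402.85) = 47.375 + (-34.375)·0.35607 = 35.135 °C.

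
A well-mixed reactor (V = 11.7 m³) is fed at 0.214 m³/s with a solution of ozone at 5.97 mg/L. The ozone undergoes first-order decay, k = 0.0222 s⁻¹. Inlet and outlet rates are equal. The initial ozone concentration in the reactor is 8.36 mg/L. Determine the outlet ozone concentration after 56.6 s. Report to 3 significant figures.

V dC/dt = Q(C_in − C) − k V C.
dC/dt = (Q/V) C_in − (Q/V + k) C; effective rate a = Q/V + k = 0.018291 + 0.0222 = 0.040491 s⁻¹.
C_ss = Q C_in/(Q + kV) = 2.6968 mg/L; C(t) = C_ss + (C₀ − C_ss) e^(−a t).
C(56.6) = 2.6968 + (5.6632)·e^(−0.040491·56.6) = 2.6968 + (5.6632)·0.10109 = 3.2693 mg/L.

3.27 mg/L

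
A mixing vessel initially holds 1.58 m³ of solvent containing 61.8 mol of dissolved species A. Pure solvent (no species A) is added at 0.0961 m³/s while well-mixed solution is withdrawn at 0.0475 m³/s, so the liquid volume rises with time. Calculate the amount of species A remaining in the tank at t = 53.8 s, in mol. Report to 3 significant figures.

23.8 mol

Let m(t) be the amount of species A. Volume: V(t) = V₀ + (Q_in − Q_out) t = 1.58 + 0.048600 t; V(53.8) = 4.1947 m³.
Species balance (pure solvent in): dm/dt = −Q_out · m/V(t).
dm/m = −Q_out dt/(V₀ + 0.048600 t); integrating gives ln(m/m₀) = −(Q_out/(Q_in−Q_out)) ln(V/V₀).
m = m₀ (V₀/V)^(Q_out/(Q_in−Q_out)) = 61.8 × (1.58/4.1947)^(0.97737) = 23.798 mol.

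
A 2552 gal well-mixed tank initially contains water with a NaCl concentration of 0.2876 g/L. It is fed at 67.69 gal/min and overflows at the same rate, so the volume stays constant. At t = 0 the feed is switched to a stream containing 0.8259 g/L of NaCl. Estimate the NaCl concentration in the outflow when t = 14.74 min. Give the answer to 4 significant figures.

0.4618 g/L

Transient balance on the dissolved component: V dC/dt = Q(C_in − C).
So dC/dt = (C_in − C)/τ with τ = V/Q = 2552/67.69 = 37.7013 min.
Solution: C(t) = C_in + (C₀ − C_in) e^(−t/τ).
C(14.74) = 0.8259 + (0.2876 − 0.8259)·e^(−14.74/37.7013) = 0.8259 + (-0.538300)·0.676402 = 0.461793 g/L.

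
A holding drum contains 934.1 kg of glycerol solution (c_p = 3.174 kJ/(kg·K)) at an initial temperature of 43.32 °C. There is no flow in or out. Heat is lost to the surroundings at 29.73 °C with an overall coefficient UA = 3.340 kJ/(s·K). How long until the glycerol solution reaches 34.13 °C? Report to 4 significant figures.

1001 s

M c_p dT/dt = −UA(T − T_amb).
τ = M c_p/UA = 887.675 s; T_ss = T_amb = 29.7300 °C.
T(t) = T_ss + (T₀ − T_ss)e^(−t/τ); set T = 34.13:
t = −τ ln[(T − T_ss)/(T₀ − T_ss)] = −887.675 · ln(0.323767) = 1001.06 s.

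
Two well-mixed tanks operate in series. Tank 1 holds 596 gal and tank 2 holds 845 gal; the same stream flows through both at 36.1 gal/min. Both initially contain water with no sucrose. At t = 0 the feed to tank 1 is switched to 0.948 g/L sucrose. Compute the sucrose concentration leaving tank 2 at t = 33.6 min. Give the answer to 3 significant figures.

Each tank obeys Vᵢ dCᵢ/dt = Q(Cᵢ₋₁ − Cᵢ), so τᵢ = Vᵢ/Q.
τ₁ = 596/36.1 = 16.510 min; τ₂ = 845/36.1 = 23.407 min.
Tank 1: C₁ = C_in(1 − e^(−t/τ₁)). Tank 2 (τ₁ ≠ τ₂): C₂ = C_in[1 − (τ₁ e^(−t/τ₁) − τ₂ e^(−t/τ₂))/(τ₁ − τ₂)].
At t = 33.6: e^(−t/τ₁) = 0.13066, e^(−t/τ₂) = 0.23801.
C₂ = 0.948·[1 − (16.510·0.13066 − 23.407·0.23801)/(-6.8975)] = 0.948·0.50505 = 0.47878 g/L.

0.479 g/L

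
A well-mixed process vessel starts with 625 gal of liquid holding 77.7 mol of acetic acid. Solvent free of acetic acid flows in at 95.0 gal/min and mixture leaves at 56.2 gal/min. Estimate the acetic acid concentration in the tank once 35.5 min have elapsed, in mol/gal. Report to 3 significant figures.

0.00719 mol/gal

Total volume: dV/dt = Q_in − Q_out = 38.800 gal/min, so V(t) = 625 + 38.800 t and V(35.5) = 2002.4 gal.
No acetic acid enters, so dm/dt = −Q_out · (m/V).
dm/m = −Q_out dt/(V₀ + 38.800 t); integrating gives ln(m/m₀) = −(Q_out/(Q_in−Q_out)) ln(V/V₀).
m = m₀ (V₀/V)^(Q_out/(Q_in−Q_out)) = 77.7 × (625/2002.4)^(1.4485) = 14.387 mol.
C = m/V = 14.387/2002.4 = 0.0071850 mol/gal.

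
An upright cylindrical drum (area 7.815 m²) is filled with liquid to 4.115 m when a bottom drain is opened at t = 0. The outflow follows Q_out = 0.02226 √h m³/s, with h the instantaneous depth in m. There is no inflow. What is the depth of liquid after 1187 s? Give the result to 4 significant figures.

With no inflow, A dh/dt = −0.02226 √h.
∫ h^(−1/2) dh = −(0.02226/A) ∫ dt, giving 2√h = 2√h₀ − (0.02226/A) t.
√h = √4.115 − 0.02226·1187/(2·7.815) = 2.02855 − 1.69051 = 0.338040.
h = 0.338040² = 0.114271 m.

0.1143 m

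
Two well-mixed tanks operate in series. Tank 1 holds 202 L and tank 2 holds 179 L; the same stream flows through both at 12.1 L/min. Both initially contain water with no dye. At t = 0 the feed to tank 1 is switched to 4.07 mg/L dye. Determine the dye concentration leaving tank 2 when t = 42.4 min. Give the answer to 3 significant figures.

3.05 mg/L

Species balance on tank i: dCᵢ/dt = (Cᵢ₋₁ − Cᵢ)/τᵢ with τᵢ = Vᵢ/Q.
τ₁ = 202/12.1 = 16.694 min; τ₂ = 179/12.1 = 14.793 min.
Tank 1: C₁ = C_in(1 − e^(−t/τ₁)). Tank 2 (τ₁ ≠ τ₂): C₂ = C_in[1 − (τ₁ e^(−t/τ₁) − τ₂ e^(−t/τ₂))/(τ₁ − τ₂)].
At t = 42.4: e^(−t/τ₁) = 0.078882, e^(−t/τ₂) = 0.056918.
C₂ = 4.07·[1 − (16.694·0.078882 − 14.793·0.056918)/(1.9008)] = 4.07·0.75018 = 3.0532 mg/L.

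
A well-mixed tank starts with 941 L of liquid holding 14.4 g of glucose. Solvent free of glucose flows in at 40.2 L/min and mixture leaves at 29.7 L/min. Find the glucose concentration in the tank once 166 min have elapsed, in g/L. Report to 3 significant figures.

Let m(t) be the amount of glucose. Volume: V(t) = V₀ + (Q_in − Q_out) t = 941 + 10.500 t; V(166) = 2684.0 L.
No glucose enters, so dm/dt = −Q_out · (m/V).
dm/m = −Q_out dt/(V₀ + 10.500 t); integrating gives ln(m/m₀) = −(Q_out/(Q_in−Q_out)) ln(V/V₀).
m = m₀ (V₀/V)^(Q_out/(Q_in−Q_out)) = 14.4 × (941/2684.0)^(2.8286) = 0.74271 g.
C = m/V = 0.74271/2684.0 = 0.00027672 g/L.

0.000277 g/L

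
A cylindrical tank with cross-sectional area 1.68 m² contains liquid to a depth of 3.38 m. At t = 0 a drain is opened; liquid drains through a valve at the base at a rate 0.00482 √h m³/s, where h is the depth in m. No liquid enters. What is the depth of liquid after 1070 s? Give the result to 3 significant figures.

0.0921 m

A dh/dt = −Q_out = −0.00482 √h.
∫ h^(−1/2) dh = −(0.00482/A) ∫ dt, giving 2√h = 2√h₀ − (0.00482/A) t.
√h = √3.38 − 0.00482·1070/(2·1.68) = 1.8385 − 1.5349 = 0.30354.
h = 0.30354² = 0.092135 m.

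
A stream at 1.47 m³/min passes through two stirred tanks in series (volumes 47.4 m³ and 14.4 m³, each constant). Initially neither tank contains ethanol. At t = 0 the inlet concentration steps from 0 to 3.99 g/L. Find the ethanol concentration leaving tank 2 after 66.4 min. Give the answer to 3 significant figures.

3.26 g/L

Each tank obeys Vᵢ dCᵢ/dt = Q(Cᵢ₋₁ − Cᵢ), so τᵢ = Vᵢ/Q.
τ₁ = 47.4/1.47 = 32.245 min; τ₂ = 14.4/1.47 = 9.7959 min.
Tank 1: C₁ = C_in(1 − e^(−t/τ₁)). Tank 2 (τ₁ ≠ τ₂): C₂ = C_in[1 − (τ₁ e^(−t/τ₁) − τ₂ e^(−t/τ₂))/(τ₁ − τ₂)].
At t = 66.4: e^(−t/τ₁) = 0.12755, e^(−t/τ₂) = 0.0011382.
C₂ = 3.99·[1 − (32.245·0.12755 − 9.7959·0.0011382)/(22.449)] = 3.99·0.81729 = 3.2610 g/L.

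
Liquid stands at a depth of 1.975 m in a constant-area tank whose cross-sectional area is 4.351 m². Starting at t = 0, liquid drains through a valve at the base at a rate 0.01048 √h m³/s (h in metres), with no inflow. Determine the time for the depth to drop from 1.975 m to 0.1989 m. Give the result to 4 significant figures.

A dh/dt = −Q_out = −0.01048 √h.
This is separable: 2 d(√h)/dt = −0.01048/A, so √h = √h₀ − (0.01048/(2A)) t.
t = 2A(√h₀ − √h)/0.01048 = 2·4.351·(√1.975 − √0.1989)/0.01048
  = 8.70200 × (1.40535 − 0.445982) / 0.01048 = 796.602 s.

796.6 s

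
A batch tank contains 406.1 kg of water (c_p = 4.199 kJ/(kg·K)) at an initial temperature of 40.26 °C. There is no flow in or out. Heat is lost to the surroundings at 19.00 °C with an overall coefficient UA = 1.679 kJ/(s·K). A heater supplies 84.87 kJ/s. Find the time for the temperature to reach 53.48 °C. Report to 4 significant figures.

Heat balance on the well-mixed liquid: M c_p dT/dt = −UA(T − T_amb) + Q̇.
τ = M c_p/UA = 1015.61 s; T_ss = T_amb + Q̇/UA = 19.00 + 84.87/1.679 = 69.5479 °C.
T(t) = T_ss + (T₀ − T_ss)e^(−t/τ); set T = 53.48:
t = −τ ln[(T − T_ss)/(T₀ − T_ss)] = −1015.61 · ln(0.548620) = 609.723 s.

609.7 s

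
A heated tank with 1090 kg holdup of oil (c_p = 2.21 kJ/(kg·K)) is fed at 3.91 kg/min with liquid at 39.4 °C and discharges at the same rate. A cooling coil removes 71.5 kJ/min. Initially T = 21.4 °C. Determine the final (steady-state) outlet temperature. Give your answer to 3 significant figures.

31.1 °C

First-law balance (no shaft work): M c_p dT/dt = ṁ c_p (T_in − T) − 71.5.
At steady state dT/dt = 0 ⇒ T_ss = T_in − Q̇/(ṁ c_p) = 39.4 − 71.5/(3.91·2.21) = 31.126 °C.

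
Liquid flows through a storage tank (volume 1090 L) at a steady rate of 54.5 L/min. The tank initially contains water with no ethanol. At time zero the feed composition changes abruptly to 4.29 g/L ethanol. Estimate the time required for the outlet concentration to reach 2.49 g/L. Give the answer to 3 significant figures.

Unsteady species balance (constant V, well mixed): V dC/dt = Q(C_in − C), so τ = V/Q = 20.000 min.
C(t) = C_in + (C₀ − C_in) e^(−t/τ). Set C = 2.49 and solve for t:
e^(−t/τ) = (C − C_in)/(C₀ − C_in) = (2.49 − 4.29)/(0 − 4.29) = 0.41958
t = −τ ln(…) = 20.000 × 0.86850 = 17.370 min.

17.4 min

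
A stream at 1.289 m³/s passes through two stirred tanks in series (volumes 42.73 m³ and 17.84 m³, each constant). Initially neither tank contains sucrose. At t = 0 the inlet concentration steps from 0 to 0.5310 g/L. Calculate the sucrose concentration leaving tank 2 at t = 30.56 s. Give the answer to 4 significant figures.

Species balance on tank i: dCᵢ/dt = (Cᵢ₋₁ − Cᵢ)/τᵢ with τᵢ = Vᵢ/Q.
τ₁ = 42.73/1.289 = 33.1497 s; τ₂ = 17.84/1.289 = 13.8402 s.
Solving the cascade with C₁(0)=C₂(0)=0 gives C₂(t) = C_in[1 − (τ₁ e^(−t/τ₁) − τ₂ e^(−t/τ₂))/(τ₁ − τ₂)].
At t = 30.56: e^(−t/τ₁) = 0.397771, e^(−t/τ₂) = 0.109913.
C₂ = 0.5310·[1 − (33.1497·0.397771 − 13.8402·0.109913)/(19.3095)] = 0.5310·0.395905 = 0.210226 g/L.

0.2102 g/L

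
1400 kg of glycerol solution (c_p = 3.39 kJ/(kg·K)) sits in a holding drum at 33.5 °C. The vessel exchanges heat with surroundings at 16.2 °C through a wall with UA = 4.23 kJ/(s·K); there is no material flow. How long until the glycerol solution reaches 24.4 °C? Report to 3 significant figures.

M c_p dT/dt = −UA(T − T_amb).
τ = M c_p/UA = 1122.0 s; T_ss = T_amb = 16.200 °C.
T(t) = T_ss + (T₀ − T_ss)e^(−t/τ); set T = 24.4:
t = −τ ln[(T − T_ss)/(T₀ − T_ss)] = −1122.0 · ln(0.47399) = 837.64 s.

838 s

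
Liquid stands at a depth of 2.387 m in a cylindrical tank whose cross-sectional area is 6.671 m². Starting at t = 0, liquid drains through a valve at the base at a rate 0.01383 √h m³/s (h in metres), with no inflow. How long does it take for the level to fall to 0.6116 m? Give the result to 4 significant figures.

736.0 s

With no inflow, A dh/dt = −0.01383 √h.
This is separable: 2 d(√h)/dt = −0.01383/A, so √h = √h₀ − (0.01383/(2A)) t.
t = 2A(√h₀ − √h)/0.01383 = 2·6.671·(√2.387 − √0.6116)/0.01383
  = 13.3420 × (1.54499 − 0.782049) / 0.01383 = 736.022 s.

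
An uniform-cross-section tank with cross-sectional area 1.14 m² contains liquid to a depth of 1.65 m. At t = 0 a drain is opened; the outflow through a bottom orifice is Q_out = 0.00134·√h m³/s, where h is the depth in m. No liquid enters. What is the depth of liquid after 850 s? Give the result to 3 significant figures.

0.616 m

Mass balance (ρ constant): A dh/dt = −0.00134 √h.
This is separable: 2 d(√h)/dt = −0.00134/A, so √h = √h₀ − (0.00134/(2A)) t.
√h = √1.65 − 0.00134·850/(2·1.14) = 1.2845 − 0.49956 = 0.78496.
h = 0.78496² = 0.61617 m.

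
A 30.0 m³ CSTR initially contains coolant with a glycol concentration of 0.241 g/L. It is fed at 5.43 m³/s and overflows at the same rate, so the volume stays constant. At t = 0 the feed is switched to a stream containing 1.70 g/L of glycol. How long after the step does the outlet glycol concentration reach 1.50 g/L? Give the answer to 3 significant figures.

11.0 s

Species balance on the tank: V dC/dt = Q(C_in − C), so τ = V/Q = 5.5249 s.
C(t) = C_in + (C₀ − C_in) e^(−t/τ). Set C = 1.50 and solve for t:
e^(−t/τ) = (C − C_in)/(C₀ − C_in) = (1.50 − 1.70)/(0.241 − 1.70) = 0.13708
t = −τ ln(…) = 5.5249 × 1.9872 = 10.979 s.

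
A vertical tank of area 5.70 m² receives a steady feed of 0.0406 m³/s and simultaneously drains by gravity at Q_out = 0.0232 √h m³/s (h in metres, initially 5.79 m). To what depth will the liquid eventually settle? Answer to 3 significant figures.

Mass balance (ρ constant): A dh/dt = Q_in − 0.0232 √h. At steady state dh/dt = 0:
Q_in = 0.0232 √h_ss ⇒ √h_ss = 0.0406/0.0232 = 1.7500.
h_ss = 1.7500² = 3.0625 m. (Since h₀ = 5.79 m > h_ss, the level will fall toward this value.)

3.06 m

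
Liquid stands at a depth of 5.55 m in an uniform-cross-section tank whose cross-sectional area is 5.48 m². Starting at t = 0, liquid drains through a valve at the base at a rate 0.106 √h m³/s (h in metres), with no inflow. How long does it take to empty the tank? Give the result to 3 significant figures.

Mass balance (ρ constant): A dh/dt = −0.106 √h.
Separate and integrate: 2(√h − √h₀) = −(0.106/A) t.
Tank is empty when √h = 0: t_empty = 2A√h₀/0.106.
t_empty = 2·5.48·√5.55/0.106 = 10.960·2.3558/0.106 = 243.59 s.

244 s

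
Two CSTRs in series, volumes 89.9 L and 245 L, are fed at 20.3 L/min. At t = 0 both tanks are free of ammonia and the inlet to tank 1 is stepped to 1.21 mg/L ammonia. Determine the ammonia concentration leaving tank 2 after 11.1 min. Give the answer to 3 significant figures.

Each tank obeys Vᵢ dCᵢ/dt = Q(Cᵢ₋₁ − Cᵢ), so τᵢ = Vᵢ/Q.
τ₁ = 89.9/20.3 = 4.4286 min; τ₂ = 245/20.3 = 12.069 min.
Solving the cascade with C₁(0)=C₂(0)=0 gives C₂(t) = C_in[1 − (τ₁ e^(−t/τ₁) − τ₂ e^(−t/τ₂))/(τ₁ − τ₂)].
At t = 11.1: e^(−t/τ₁) = 0.081557, e^(−t/τ₂) = 0.39863.
C₂ = 1.21·[1 − (4.4286·0.081557 − 12.069·0.39863)/(-7.6404)] = 1.21·0.41758 = 0.50527 mg/L.

0.505 mg/L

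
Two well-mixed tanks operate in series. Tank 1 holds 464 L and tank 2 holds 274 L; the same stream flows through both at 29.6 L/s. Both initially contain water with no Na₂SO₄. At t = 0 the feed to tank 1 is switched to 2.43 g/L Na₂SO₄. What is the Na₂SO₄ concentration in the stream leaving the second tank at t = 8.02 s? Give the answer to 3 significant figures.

0.346 g/L

Time constants: τᵢ = Vᵢ/Q for each well-mixed tank.
τ₁ = 464/29.6 = 15.676 s; τ₂ = 274/29.6 = 9.2568 s.
Solving the cascade with C₁(0)=C₂(0)=0 gives C₂(t) = C_in[1 − (τ₁ e^(−t/τ₁) − τ₂ e^(−t/τ₂))/(τ₁ − τ₂)].
At t = 8.02: e^(−t/τ₁) = 0.59952, e^(−t/τ₂) = 0.42046.
C₂ = 2.43·[1 − (15.676·0.59952 − 9.2568·0.42046)/(6.4189)] = 2.43·0.14226 = 0.34568 g/L.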